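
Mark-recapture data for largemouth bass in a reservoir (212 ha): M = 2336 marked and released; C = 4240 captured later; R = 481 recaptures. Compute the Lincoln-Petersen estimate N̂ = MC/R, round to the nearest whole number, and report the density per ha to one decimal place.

N̂ = 2336·4240/481 = 9904640/481 ≈ 20591.8 → 20592
Density = N̂ / area = 20592 / 212 ≈ 97.13 → 97.1 per ha

density ≈ 97.1 largemouth bass per ha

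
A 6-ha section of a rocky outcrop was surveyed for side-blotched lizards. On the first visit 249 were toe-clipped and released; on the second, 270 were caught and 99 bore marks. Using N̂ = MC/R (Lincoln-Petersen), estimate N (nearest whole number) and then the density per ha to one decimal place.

N̂ = 249·270/99 = 67230/99 ≈ 679.1 → 679
Density = N̂ / area = 679 / 6 ≈ 113.17 → 113.2 per ha

density ≈ 113.2 side-blotched lizards per ha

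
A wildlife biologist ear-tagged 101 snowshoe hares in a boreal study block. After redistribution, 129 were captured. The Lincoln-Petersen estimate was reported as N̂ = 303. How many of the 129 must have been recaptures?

R = 43

From N = M·C/R: R = M·C / N = 101·129 / 303 = 13029 / 303 = 43.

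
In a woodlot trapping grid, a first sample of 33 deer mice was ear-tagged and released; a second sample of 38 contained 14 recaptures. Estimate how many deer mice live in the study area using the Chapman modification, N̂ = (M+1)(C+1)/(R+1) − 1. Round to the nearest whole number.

N̂ = (33+1)(38+1)/(14+1) − 1 = 34·39/15 − 1
= 1326/15 − 1 ≈ 88.4 − 1 ≈ 87.4 → 87

N ≈ 87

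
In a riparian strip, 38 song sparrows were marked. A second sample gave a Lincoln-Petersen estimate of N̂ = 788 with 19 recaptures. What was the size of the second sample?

C = 394

From N = M·C/R: C = N·R / M = 788·19 / 38 = 14972 / 38 = 394.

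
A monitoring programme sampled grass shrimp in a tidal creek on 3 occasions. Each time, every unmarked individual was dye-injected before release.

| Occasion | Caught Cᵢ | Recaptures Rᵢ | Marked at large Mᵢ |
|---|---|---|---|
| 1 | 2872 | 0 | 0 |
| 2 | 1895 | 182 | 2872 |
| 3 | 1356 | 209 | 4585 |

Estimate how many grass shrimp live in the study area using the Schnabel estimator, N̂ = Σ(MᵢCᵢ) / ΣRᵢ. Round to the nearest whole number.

Σ MᵢCᵢ = 0·2872 + 2872·1895 + 4585·1356 = 0 + 5442440 + 6217260 = 11659700
Σ Rᵢ = 0 + 182 + 209 = 391
N̂ = 11659700 / 391 ≈ 29820.2 → 29820

N ≈ 29,820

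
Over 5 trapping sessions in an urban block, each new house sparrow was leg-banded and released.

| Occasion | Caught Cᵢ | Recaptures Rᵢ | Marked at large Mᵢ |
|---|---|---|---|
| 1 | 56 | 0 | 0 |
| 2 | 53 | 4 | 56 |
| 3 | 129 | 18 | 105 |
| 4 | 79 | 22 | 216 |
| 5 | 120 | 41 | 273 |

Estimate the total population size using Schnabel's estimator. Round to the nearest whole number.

Σ MᵢCᵢ = 0·56 + 56·53 + 105·129 + 216·79 + 273·120 = 0 + 2968 + 13545 + 17064 + 32760 = 66337
Σ Rᵢ = 0 + 4 + 18 + 22 + 41 = 85
N̂ = 66337 / 85 ≈ 780.4 → 780

N ≈ 780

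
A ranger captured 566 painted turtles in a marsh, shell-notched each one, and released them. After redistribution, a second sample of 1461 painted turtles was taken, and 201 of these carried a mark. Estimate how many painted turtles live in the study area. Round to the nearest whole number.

N ≈ 4114

If marked individuals mix randomly, R/C ≈ M/N, giving N ≈ M·C/R.
N = (566 × 1461) / 201 = 826926 / 201 ≈ 4114.1 → 4114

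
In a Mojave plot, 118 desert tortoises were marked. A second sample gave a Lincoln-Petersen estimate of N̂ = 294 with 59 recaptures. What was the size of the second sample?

From N = M·C/R: C = N·R / M = 294·59 / 118 = 17346 / 118 = 147.

C = 147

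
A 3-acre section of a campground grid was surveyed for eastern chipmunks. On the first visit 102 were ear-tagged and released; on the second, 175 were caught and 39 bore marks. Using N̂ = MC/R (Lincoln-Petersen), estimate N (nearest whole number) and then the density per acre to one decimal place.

density ≈ 152.7 eastern chipmunks per acre

N̂ = 102·175/39 = 17850/39 ≈ 457.7 → 458
Density = N̂ / area = 458 / 3 ≈ 152.67 → 152.7 per acre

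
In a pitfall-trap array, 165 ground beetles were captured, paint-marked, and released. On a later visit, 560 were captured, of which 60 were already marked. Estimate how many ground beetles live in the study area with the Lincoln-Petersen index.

N = (165 × 560) / 60 = 92400 / 60 = 1540

N = 1540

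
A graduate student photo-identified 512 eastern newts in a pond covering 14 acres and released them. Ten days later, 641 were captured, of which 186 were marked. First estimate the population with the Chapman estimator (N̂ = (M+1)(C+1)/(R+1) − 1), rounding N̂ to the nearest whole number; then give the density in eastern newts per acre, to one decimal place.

N̂ = 513·642/187 − 1 = 329346/187 − 1 ≈ 1760.2 → 1760
Density = N̂ / area = 1760 / 14 ≈ 125.71 → 125.7 per acre

density ≈ 125.7 eastern newts per acre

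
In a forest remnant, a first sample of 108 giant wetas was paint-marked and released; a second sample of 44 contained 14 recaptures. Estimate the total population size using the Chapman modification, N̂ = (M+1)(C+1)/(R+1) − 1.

N̂ = (108+1)(44+1)/(14+1) − 1 = 109·45/15 − 1
= 4905/15 − 1 = 327 − 1 = 326

N = 326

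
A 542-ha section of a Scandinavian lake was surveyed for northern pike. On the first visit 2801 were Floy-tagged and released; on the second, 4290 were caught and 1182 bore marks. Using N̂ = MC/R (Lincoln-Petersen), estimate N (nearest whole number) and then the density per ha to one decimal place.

density ≈ 18.8 northern pike per ha

N̂ = 2801·4290/1182 = 12016290/1182 ≈ 10166.1 → 10166
Density = N̂ / area = 10166 / 542 ≈ 18.76 → 18.8 per ha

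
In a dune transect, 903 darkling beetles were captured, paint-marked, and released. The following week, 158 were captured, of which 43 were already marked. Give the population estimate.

Lincoln-Petersen assumes M/N = R/C, so N = M·C / R.
N = (903 × 158) / 43 = 142674 / 43 = 3318

N = 3318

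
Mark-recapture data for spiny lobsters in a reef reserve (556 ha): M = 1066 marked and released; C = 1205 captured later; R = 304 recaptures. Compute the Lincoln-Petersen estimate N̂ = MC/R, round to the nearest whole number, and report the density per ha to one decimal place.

N̂ = 1066·1205/304 = 1284530/304 ≈ 4225.4 → 4225
Density = N̂ / area = 4225 / 556 ≈ 7.60 → 7.6 per ha

density ≈ 7.6 spiny lobsters per ha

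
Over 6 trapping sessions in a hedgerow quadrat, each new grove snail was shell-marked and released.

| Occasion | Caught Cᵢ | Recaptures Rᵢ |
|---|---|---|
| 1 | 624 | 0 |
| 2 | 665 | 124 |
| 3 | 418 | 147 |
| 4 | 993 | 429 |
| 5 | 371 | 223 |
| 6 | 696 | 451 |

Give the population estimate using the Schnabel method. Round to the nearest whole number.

N ≈ 3322

Marked at large before each occasion: Mᵢ = Σⱼ<ᵢ (Cⱼ − Rⱼ) → M1=0, M2=624, M3=1165, M4=1436, M5=2000, M6=2148
Σ MᵢCᵢ = 0·624 + 624·665 + 1165·418 + 1436·993 + 2000·371 + 2148·696 = 0 + 414960 + 486970 + 1425948 + 742000 + 1495008 = 4564886
Σ Rᵢ = 0 + 124 + 147 + 429 + 223 + 451 = 1374
N̂ = 4564886 / 1374 ≈ 3322.3 → 3322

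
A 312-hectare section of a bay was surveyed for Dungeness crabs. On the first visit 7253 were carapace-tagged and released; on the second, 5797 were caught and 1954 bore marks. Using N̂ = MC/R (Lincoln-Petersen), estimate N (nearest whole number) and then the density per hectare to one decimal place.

N̂ = 7253·5797/1954 = 42045641/1954 ≈ 21517.7 → 21518
Density = N̂ / area = 21518 / 312 ≈ 68.97 → 69.0 per hectare

density ≈ 69.0 Dungeness crabs per hectare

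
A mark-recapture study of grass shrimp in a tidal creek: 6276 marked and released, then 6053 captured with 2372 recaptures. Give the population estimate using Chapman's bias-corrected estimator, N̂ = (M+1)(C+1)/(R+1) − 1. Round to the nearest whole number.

N̂ = (6276+1)(6053+1)/(2372+1) − 1 = 6277·6054/2373 − 1
= 38000958/2373 − 1 ≈ 16013.9 − 1 ≈ 16012.9 → 16013

N ≈ 16,013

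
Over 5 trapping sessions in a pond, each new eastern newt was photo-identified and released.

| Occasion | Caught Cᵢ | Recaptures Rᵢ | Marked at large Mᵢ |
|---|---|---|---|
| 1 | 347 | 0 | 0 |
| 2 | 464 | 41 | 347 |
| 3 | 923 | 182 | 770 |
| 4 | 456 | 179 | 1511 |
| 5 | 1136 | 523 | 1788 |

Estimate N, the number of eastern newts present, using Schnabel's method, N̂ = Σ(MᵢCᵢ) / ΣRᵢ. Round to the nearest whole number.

N ≈ 3883

Σ MᵢCᵢ = 0·347 + 347·464 + 770·923 + 1511·456 + 1788·1136 = 0 + 161008 + 710710 + 689016 + 2031168 = 3591902
Σ Rᵢ = 0 + 41 + 182 + 179 + 523 = 925
N̂ = 3591902 / 925 ≈ 3883.1 → 3883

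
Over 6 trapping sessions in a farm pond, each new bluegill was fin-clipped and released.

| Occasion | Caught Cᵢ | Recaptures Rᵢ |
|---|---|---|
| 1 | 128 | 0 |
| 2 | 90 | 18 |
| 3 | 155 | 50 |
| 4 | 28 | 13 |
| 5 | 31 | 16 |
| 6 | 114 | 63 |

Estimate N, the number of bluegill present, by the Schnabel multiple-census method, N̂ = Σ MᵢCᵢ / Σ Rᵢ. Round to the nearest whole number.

N ≈ 620

Marked at large before each occasion: Mᵢ = Σⱼ<ᵢ (Cⱼ − Rⱼ) → M1=0, M2=128, M3=200, M4=305, M5=320, M6=335
Σ MᵢCᵢ = 0·128 + 128·90 + 200·155 + 305·28 + 320·31 + 335·114 = 0 + 11520 + 31000 + 8540 + 9920 + 38190 = 99170
Σ Rᵢ = 0 + 18 + 50 + 13 + 16 + 63 = 160
N̂ = 99170 / 160 ≈ 619.8 → 620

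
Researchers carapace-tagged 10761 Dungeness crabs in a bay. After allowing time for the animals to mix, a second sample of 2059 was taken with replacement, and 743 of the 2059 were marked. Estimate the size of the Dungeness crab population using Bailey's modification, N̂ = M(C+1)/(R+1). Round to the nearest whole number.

N ≈ 29,795

N̂ = 10761·(2059+1)/(743+1) = 10761·2060/744 = 22167660/744 ≈ 29795.2 → 29795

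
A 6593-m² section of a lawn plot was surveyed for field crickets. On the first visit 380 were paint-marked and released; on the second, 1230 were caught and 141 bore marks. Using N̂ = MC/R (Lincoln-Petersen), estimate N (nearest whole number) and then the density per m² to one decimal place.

N̂ = 380·1230/141 = 467400/141 ≈ 3314.9 → 3315
Density = N̂ / area = 3315 / 6593 ≈ 0.50 → 0.5 per m²

density ≈ 0.5 field crickets per m²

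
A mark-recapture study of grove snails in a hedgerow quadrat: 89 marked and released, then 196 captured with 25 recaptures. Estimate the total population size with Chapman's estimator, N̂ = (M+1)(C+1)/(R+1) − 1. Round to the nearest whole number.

N ≈ 681

N̂ = (89+1)(196+1)/(25+1) − 1 = 90·197/26 − 1
= 17730/26 − 1 ≈ 681.9 − 1 ≈ 680.9 → 681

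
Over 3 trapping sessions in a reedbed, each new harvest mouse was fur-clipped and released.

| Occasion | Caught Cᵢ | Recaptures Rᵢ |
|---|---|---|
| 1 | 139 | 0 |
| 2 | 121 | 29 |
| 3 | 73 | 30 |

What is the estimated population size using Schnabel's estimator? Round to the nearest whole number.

N ≈ 571

Marked at large before each occasion: Mᵢ = Σⱼ<ᵢ (Cⱼ − Rⱼ) → M1=0, M2=139, M3=231
Σ MᵢCᵢ = 0·139 + 139·121 + 231·73 = 0 + 16819 + 16863 = 33682
Σ Rᵢ = 0 + 29 + 30 = 59
N̂ = 33682 / 59 ≈ 570.9 → 571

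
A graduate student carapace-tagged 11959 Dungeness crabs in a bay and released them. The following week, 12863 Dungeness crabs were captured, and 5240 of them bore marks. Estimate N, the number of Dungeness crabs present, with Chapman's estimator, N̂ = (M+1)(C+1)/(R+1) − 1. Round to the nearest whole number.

N̂ = (11959+1)(12863+1)/(5240+1) − 1 = 11960·12864/5241 − 1
= 153853440/5241 − 1 ≈ 29355.7 − 1 ≈ 29354.7 → 29355

N ≈ 29,355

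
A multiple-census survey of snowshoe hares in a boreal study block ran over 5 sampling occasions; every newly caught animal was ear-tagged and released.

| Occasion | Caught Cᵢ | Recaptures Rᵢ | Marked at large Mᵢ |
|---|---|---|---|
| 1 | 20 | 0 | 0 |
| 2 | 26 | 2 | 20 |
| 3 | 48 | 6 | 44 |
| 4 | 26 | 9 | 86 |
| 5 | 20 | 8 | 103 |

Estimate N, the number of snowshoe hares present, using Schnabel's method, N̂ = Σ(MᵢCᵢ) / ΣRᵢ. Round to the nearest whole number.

Σ MᵢCᵢ = 0·20 + 20·26 + 44·48 + 86·26 + 103·20 = 0 + 520 + 2112 + 2236 + 2060 = 6928
Σ Rᵢ = 0 + 2 + 6 + 9 + 8 = 25
N̂ = 6928 / 25 ≈ 277.1 → 277

N ≈ 277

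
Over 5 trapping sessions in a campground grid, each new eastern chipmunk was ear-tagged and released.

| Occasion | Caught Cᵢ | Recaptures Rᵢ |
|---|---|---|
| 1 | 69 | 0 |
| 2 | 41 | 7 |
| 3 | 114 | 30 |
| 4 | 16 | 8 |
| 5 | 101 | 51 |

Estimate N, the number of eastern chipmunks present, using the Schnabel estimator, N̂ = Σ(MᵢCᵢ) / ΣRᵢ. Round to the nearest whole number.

Marked at large before each occasion: Mᵢ = Σⱼ<ᵢ (Cⱼ − Rⱼ) → M1=0, M2=69, M3=103, M4=187, M5=195
Σ MᵢCᵢ = 0·69 + 69·41 + 103·114 + 187·16 + 195·101 = 0 + 2829 + 11742 + 2992 + 19695 = 37258
Σ Rᵢ = 0 + 7 + 30 + 8 + 51 = 96
N̂ = 37258 / 96 ≈ 388.1 → 388

N ≈ 388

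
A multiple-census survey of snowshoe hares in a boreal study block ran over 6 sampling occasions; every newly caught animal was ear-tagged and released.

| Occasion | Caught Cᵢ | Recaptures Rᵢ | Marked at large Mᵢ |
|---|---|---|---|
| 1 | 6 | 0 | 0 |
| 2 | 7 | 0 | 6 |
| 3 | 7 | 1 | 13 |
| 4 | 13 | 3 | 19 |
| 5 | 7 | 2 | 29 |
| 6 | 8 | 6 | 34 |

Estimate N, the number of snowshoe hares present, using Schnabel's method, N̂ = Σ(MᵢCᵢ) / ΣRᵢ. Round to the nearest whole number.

N ≈ 71

Σ MᵢCᵢ = 0·6 + 6·7 + 13·7 + 19·13 + 29·7 + 34·8 = 0 + 42 + 91 + 247 + 203 + 272 = 855
Σ Rᵢ = 0 + 0 + 1 + 3 + 2 + 6 = 12
N̂ = 855 / 12 ≈ 71.2 → 71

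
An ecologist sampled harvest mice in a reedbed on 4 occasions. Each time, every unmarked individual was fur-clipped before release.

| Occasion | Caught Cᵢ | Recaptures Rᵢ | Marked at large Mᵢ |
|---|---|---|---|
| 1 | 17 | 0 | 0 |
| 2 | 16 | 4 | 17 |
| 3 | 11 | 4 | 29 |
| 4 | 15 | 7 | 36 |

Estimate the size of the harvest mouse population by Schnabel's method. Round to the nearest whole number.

N ≈ 75

Σ MᵢCᵢ = 0·17 + 17·16 + 29·11 + 36·15 = 0 + 272 + 319 + 540 = 1131
Σ Rᵢ = 0 + 4 + 4 + 7 = 15
N̂ = 1131 / 15 ≈ 75.4 → 75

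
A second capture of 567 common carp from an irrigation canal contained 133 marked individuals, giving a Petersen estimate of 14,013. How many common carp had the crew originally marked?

From N = M·C/R: M = N·R / C = 14013·133 / 567 = 1863729 / 567 = 3287.

M = 3287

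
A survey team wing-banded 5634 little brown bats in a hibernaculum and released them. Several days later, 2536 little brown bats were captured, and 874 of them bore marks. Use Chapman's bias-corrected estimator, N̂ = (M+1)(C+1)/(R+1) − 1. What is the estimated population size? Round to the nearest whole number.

N̂ = (5634+1)(2536+1)/(874+1) − 1 = 5635·2537/875 − 1
= 14295995/875 − 1 ≈ 16338.3 − 1 ≈ 16337.3 → 16337

N ≈ 16,337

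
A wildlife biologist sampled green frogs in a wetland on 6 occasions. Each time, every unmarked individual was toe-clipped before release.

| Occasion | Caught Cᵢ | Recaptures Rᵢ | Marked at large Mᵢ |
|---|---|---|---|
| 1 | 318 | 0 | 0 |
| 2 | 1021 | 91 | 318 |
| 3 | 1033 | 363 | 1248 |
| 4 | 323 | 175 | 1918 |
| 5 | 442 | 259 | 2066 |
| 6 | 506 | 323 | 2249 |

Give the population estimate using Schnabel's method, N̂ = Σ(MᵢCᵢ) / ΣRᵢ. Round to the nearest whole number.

N ≈ 3538

Σ MᵢCᵢ = 0·318 + 318·1021 + 1248·1033 + 1918·323 + 2066·442 + 2249·506 = 0 + 324678 + 1289184 + 619514 + 913172 + 1137994 = 4284542
Σ Rᵢ = 0 + 91 + 363 + 175 + 259 + 323 = 1211
N̂ = 4284542 / 1211 ≈ 3538.0 → 3538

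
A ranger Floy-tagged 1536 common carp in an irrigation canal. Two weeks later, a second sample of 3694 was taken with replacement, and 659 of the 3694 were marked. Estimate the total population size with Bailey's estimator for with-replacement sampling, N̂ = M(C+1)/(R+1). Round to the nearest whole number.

N ≈ 8599

N̂ = 1536·(3694+1)/(659+1) = 1536·3695/660 = 5675520/660 ≈ 8599.3 → 8599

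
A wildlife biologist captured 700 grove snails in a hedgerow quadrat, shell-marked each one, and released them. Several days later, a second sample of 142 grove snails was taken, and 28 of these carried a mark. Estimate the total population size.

N = 3550

The marked fraction in the recapture sample should equal the marked fraction in the population: 28/142 = 700/N.
N = (700 × 142) / 28 = 99400 / 28 = 3550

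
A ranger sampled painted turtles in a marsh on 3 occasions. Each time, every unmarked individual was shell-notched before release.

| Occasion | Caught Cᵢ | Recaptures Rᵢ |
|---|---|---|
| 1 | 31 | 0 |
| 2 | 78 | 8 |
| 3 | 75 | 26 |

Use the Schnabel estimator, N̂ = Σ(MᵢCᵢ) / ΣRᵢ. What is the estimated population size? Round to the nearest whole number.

Marked at large before each occasion: Mᵢ = Σⱼ<ᵢ (Cⱼ − Rⱼ) → M1=0, M2=31, M3=101
Σ MᵢCᵢ = 0·31 + 31·78 + 101·75 = 0 + 2418 + 7575 = 9993
Σ Rᵢ = 0 + 8 + 26 = 34
N̂ = 9993 / 34 ≈ 293.9 → 294

N ≈ 294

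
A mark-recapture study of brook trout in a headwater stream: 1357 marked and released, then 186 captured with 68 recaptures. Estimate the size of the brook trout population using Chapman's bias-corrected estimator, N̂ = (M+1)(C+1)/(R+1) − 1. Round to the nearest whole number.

N̂ = (1357+1)(186+1)/(68+1) − 1 = 1358·187/69 − 1
= 253946/69 − 1 ≈ 3680.4 − 1 ≈ 3679.4 → 3679

N ≈ 3679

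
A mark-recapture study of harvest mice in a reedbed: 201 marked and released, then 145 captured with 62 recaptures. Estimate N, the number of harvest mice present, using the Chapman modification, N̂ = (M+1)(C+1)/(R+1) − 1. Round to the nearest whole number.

N ≈ 467

N̂ = (201+1)(145+1)/(62+1) − 1 = 202·146/63 − 1
= 29492/63 − 1 ≈ 468.1 − 1 ≈ 467.1 → 467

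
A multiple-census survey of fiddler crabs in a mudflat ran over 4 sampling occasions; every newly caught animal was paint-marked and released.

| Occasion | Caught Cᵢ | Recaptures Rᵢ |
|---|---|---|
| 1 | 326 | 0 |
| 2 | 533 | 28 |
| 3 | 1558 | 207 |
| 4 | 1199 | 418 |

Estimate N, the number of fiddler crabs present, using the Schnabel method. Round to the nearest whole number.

N ≈ 6255

Marked at large before each occasion: Mᵢ = Σⱼ<ᵢ (Cⱼ − Rⱼ) → M1=0, M2=326, M3=831, M4=2182
Σ MᵢCᵢ = 0·326 + 326·533 + 831·1558 + 2182·1199 = 0 + 173758 + 1294698 + 2616218 = 4084674
Σ Rᵢ = 0 + 28 + 207 + 418 = 653
N̂ = 4084674 / 653 ≈ 6255.2 → 6255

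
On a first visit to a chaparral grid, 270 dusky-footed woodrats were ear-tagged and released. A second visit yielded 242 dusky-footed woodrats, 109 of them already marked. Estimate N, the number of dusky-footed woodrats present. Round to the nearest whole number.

If marked individuals mix randomly, R/C ≈ M/N, giving N ≈ M·C/R.
N = (270 × 242) / 109 = 65340 / 109 ≈ 599.4 → 599

N ≈ 599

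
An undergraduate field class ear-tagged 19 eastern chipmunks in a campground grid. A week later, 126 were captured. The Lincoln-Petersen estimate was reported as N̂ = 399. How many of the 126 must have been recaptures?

From N = M·C/R: R = M·C / N = 19·126 / 399 = 2394 / 399 = 6.

R = 6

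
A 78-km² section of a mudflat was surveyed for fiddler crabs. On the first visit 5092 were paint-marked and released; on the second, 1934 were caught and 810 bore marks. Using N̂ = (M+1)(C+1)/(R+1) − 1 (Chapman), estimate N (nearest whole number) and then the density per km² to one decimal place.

N̂ = 5093·1935/811 − 1 = 9854955/811 − 1 ≈ 12150.6 → 12151
Density = N̂ / area = 12151 / 78 ≈ 155.78 → 155.8 per km²

density ≈ 155.8 fiddler crabs per km²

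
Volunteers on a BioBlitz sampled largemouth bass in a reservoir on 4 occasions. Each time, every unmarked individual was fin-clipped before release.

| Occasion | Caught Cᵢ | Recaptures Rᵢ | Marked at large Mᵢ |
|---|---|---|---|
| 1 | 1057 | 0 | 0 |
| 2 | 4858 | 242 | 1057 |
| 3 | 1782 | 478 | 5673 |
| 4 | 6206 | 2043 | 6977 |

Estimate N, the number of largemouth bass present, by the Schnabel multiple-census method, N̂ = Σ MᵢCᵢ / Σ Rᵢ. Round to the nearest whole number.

Σ MᵢCᵢ = 0·1057 + 1057·4858 + 5673·1782 + 6977·6206 = 0 + 5134906 + 10109286 + 43299262 = 58543454
Σ Rᵢ = 0 + 242 + 478 + 2043 = 2763
N̂ = 58543454 / 2763 ≈ 21188.4 → 21188

N ≈ 21,188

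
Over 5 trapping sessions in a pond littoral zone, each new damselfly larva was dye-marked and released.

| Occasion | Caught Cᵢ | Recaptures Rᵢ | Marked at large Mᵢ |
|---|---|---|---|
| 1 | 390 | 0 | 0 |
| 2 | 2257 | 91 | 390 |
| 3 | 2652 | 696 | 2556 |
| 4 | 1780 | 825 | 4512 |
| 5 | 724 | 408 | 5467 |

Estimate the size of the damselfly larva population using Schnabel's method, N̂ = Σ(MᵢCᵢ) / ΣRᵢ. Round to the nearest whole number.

Σ MᵢCᵢ = 0·390 + 390·2257 + 2556·2652 + 4512·1780 + 5467·724 = 0 + 880230 + 6778512 + 8031360 + 3958108 = 19648210
Σ Rᵢ = 0 + 91 + 696 + 825 + 408 = 2020
N̂ = 19648210 / 2020 ≈ 9726.8 → 9727

N ≈ 9727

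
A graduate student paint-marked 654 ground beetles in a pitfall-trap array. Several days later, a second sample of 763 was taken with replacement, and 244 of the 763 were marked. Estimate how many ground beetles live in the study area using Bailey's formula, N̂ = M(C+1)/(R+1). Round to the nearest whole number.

N ≈ 2039

N̂ = 654·(763+1)/(244+1) = 654·764/245 = 499656/245 ≈ 2039.4 → 2039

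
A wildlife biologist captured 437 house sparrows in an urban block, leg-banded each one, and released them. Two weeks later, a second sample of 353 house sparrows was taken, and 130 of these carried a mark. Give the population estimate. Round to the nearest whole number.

Lincoln-Petersen assumes M/N = R/C, so N = M·C / R.
N = (437 × 353) / 130 = 154261 / 130 ≈ 1186.6 → 1187

N ≈ 1187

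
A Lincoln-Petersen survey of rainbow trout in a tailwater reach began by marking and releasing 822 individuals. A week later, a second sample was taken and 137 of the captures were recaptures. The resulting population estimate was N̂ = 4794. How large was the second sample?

From N = M·C/R: C = N·R / M = 4794·137 / 822 = 656778 / 822 = 799.

C = 799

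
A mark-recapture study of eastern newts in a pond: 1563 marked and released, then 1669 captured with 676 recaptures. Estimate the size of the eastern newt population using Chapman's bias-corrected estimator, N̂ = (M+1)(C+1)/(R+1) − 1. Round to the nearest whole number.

N̂ = (1563+1)(1669+1)/(676+1) − 1 = 1564·1670/677 − 1
= 2611880/677 − 1 ≈ 3858.0 − 1 ≈ 3857.0 → 3857

N ≈ 3857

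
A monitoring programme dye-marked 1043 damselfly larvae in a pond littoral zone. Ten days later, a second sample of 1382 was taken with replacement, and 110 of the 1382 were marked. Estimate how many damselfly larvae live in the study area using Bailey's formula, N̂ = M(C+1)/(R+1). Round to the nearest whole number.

N ≈ 12,995

N̂ = 1043·(1382+1)/(110+1) = 1043·1383/111 = 1442469/111 ≈ 12995.2 → 12995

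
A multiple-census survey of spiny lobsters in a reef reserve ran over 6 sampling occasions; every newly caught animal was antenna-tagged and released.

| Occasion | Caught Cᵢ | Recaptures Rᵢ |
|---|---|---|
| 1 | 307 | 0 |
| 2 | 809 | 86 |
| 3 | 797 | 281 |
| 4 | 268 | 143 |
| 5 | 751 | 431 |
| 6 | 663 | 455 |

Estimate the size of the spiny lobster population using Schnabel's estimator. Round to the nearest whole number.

N ≈ 2907

Marked at large before each occasion: Mᵢ = Σⱼ<ᵢ (Cⱼ − Rⱼ) → M1=0, M2=307, M3=1030, M4=1546, M5=1671, M6=1991
Σ MᵢCᵢ = 0·307 + 307·809 + 1030·797 + 1546·268 + 1671·751 + 1991·663 = 0 + 248363 + 820910 + 414328 + 1254921 + 1320033 = 4058555
Σ Rᵢ = 0 + 86 + 281 + 143 + 431 + 455 = 1396
N̂ = 4058555 / 1396 ≈ 2907.3 → 2907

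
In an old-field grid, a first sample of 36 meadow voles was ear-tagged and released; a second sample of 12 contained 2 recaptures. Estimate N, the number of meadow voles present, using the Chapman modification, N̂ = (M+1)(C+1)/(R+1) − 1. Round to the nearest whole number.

N ≈ 159

N̂ = (36+1)(12+1)/(2+1) − 1 = 37·13/3 − 1
= 481/3 − 1 ≈ 160.3 − 1 ≈ 159.3 → 159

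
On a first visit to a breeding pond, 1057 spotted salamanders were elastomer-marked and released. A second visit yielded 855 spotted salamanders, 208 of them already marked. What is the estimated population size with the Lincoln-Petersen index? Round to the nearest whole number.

The marked fraction in the recapture sample should equal the marked fraction in the population: 208/855 = 1057/N.
N = (1057 × 855) / 208 = 903735 / 208 ≈ 4344.9 → 4345

N ≈ 4345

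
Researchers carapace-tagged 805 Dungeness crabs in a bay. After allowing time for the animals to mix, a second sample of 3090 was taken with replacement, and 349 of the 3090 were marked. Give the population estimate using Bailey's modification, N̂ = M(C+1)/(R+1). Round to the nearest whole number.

N ≈ 7109

N̂ = 805·(3090+1)/(349+1) = 805·3091/350 = 2488255/350 ≈ 7109.3 → 7109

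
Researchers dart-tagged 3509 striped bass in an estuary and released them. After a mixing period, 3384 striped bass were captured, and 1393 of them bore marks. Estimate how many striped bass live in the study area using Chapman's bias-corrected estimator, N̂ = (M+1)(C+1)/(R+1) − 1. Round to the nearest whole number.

N̂ = (3509+1)(3384+1)/(1393+1) − 1 = 3510·3385/1394 − 1
= 11881350/1394 − 1 ≈ 8523.2 − 1 ≈ 8522.2 → 8522

N ≈ 8522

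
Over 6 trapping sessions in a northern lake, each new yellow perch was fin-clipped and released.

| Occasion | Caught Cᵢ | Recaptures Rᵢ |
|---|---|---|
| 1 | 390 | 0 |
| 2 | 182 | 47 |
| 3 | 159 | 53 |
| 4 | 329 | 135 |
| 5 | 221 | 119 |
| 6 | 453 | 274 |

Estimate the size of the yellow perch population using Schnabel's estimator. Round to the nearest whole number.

Marked at large before each occasion: Mᵢ = Σⱼ<ᵢ (Cⱼ − Rⱼ) → M1=0, M2=390, M3=525, M4=631, M5=825, M6=927
Σ MᵢCᵢ = 0·390 + 390·182 + 525·159 + 631·329 + 825·221 + 927·453 = 0 + 70980 + 83475 + 207599 + 182325 + 419931 = 964310
Σ Rᵢ = 0 + 47 + 53 + 135 + 119 + 274 = 628
N̂ = 964310 / 628 ≈ 1535.5 → 1536

N ≈ 1536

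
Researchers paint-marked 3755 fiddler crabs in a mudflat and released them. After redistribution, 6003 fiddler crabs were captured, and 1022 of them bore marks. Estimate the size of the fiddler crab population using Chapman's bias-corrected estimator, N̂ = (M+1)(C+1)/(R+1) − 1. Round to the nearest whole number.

N̂ = (3755+1)(6003+1)/(1022+1) − 1 = 3756·6004/1023 − 1
= 22551024/1023 − 1 ≈ 22044.0 − 1 ≈ 22043.0 → 22043

N ≈ 22,043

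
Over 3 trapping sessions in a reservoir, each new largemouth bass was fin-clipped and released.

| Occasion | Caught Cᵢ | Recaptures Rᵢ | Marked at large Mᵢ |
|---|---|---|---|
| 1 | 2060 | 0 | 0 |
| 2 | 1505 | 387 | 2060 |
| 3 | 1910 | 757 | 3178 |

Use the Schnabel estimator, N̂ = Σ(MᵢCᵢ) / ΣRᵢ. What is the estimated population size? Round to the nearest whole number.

Σ MᵢCᵢ = 0·2060 + 2060·1505 + 3178·1910 = 0 + 3100300 + 6069980 = 9170280
Σ Rᵢ = 0 + 387 + 757 = 1144
N̂ = 9170280 / 1144 ≈ 8016.0 → 8016

N ≈ 8016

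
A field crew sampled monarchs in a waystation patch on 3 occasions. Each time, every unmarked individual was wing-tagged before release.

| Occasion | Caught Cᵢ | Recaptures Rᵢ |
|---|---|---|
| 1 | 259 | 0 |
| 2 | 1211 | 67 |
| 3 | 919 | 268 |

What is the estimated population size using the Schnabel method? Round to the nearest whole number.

N ≈ 4785

Marked at large before each occasion: Mᵢ = Σⱼ<ᵢ (Cⱼ − Rⱼ) → M1=0, M2=259, M3=1403
Σ MᵢCᵢ = 0·259 + 259·1211 + 1403·919 = 0 + 313649 + 1289357 = 1603006
Σ Rᵢ = 0 + 67 + 268 = 335
N̂ = 1603006 / 335 ≈ 4785.1 → 4785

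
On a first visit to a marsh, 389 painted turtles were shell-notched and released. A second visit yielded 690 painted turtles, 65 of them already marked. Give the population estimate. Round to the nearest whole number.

N ≈ 4129

If marked individuals mix randomly, R/C ≈ M/N, giving N ≈ M·C/R.
N = (389 × 690) / 65 = 268410 / 65 ≈ 4129.4 → 4129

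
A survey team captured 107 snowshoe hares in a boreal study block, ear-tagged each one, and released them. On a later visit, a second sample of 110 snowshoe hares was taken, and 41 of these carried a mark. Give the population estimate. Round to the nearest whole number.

N ≈ 287

N = (107 × 110) / 41 = 11770 / 41 ≈ 287.1 → 287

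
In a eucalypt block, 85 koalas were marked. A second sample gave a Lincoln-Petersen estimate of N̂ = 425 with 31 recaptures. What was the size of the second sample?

From N = M·C/R: C = N·R / M = 425·31 / 85 = 13175 / 85 = 155.

C = 155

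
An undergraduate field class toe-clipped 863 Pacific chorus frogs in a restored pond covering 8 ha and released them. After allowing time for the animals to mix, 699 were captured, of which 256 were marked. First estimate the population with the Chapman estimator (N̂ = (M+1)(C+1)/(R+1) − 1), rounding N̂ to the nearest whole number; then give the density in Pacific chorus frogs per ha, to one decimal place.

N̂ = 864·700/257 − 1 = 604800/257 − 1 ≈ 2352.3 → 2352
Density = N̂ / area = 2352 / 8 = 294.0 per ha

density ≈ 294.0 Pacific chorus frogs per ha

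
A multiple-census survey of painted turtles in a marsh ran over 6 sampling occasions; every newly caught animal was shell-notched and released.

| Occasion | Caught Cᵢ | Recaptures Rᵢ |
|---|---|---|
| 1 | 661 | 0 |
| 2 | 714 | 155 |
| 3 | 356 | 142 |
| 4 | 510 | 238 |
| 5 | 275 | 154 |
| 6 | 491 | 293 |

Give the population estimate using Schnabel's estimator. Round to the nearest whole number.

Marked at large before each occasion: Mᵢ = Σⱼ<ᵢ (Cⱼ − Rⱼ) → M1=0, M2=661, M3=1220, M4=1434, M5=1706, M6=1827
Σ MᵢCᵢ = 0·661 + 661·714 + 1220·356 + 1434·510 + 1706·275 + 1827·491 = 0 + 471954 + 434320 + 731340 + 469150 + 897057 = 3003821
Σ Rᵢ = 0 + 155 + 142 + 238 + 154 + 293 = 982
N̂ = 3003821 / 982 ≈ 3058.9 → 3059

N ≈ 3059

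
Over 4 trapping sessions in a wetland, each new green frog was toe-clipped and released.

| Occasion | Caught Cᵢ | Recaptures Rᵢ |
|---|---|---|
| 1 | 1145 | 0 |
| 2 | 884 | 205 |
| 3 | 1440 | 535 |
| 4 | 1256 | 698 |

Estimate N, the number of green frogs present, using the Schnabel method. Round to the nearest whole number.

Marked at large before each occasion: Mᵢ = Σⱼ<ᵢ (Cⱼ − Rⱼ) → M1=0, M2=1145, M3=1824, M4=2729
Σ MᵢCᵢ = 0·1145 + 1145·884 + 1824·1440 + 2729·1256 = 0 + 1012180 + 2626560 + 3427624 = 7066364
Σ Rᵢ = 0 + 205 + 535 + 698 = 1438
N̂ = 7066364 / 1438 ≈ 4914.0 → 4914

N ≈ 4914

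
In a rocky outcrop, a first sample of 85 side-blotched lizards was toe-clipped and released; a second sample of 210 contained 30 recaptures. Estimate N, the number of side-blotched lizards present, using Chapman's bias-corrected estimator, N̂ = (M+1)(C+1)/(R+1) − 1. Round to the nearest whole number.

N ≈ 584

N̂ = (85+1)(210+1)/(30+1) − 1 = 86·211/31 − 1
= 18146/31 − 1 ≈ 585.4 − 1 ≈ 584.4 → 584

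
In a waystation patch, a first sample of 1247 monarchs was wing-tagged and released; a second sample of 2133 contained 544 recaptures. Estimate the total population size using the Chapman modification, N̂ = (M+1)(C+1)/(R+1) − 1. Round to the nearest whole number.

N̂ = (1247+1)(2133+1)/(544+1) − 1 = 1248·2134/545 − 1
= 2663232/545 − 1 ≈ 4886.7 − 1 ≈ 4885.7 → 4886

N ≈ 4886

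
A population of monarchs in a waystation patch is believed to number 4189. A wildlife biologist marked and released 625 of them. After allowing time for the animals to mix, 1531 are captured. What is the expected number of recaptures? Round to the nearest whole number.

The marked fraction of the population is 625/4189, so in a sample of 1531 expect C·(M/N) marked.
E[R] = 625 × 1531 / 4189 = 956875 / 4189 ≈ 228.4 → 228

expected recaptures ≈ 228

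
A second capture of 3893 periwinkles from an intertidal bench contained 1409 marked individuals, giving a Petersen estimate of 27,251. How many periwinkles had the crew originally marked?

M = 9863

From N = M·C/R: M = N·R / C = 27251·1409 / 3893 = 38396659 / 3893 = 9863.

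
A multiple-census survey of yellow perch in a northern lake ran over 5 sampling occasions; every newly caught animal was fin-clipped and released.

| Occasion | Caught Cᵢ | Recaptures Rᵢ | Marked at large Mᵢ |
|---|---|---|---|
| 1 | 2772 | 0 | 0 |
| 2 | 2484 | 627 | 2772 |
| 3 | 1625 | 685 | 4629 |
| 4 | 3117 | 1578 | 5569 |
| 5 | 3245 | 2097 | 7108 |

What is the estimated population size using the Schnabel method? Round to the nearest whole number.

N ≈ 10,995

Σ MᵢCᵢ = 0·2772 + 2772·2484 + 4629·1625 + 5569·3117 + 7108·3245 = 0 + 6885648 + 7522125 + 17358573 + 23065460 = 54831806
Σ Rᵢ = 0 + 627 + 685 + 1578 + 2097 = 4987
N̂ = 54831806 / 4987 ≈ 10994.9 → 10995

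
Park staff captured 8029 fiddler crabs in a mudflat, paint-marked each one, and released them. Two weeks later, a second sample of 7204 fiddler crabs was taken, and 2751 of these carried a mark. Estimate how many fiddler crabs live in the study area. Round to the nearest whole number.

N ≈ 21,025

The marked fraction in the recapture sample should equal the marked fraction in the population: 2751/7204 = 8029/N.
N = (8029 × 7204) / 2751 = 57840916 / 2751 ≈ 21025.4 → 21025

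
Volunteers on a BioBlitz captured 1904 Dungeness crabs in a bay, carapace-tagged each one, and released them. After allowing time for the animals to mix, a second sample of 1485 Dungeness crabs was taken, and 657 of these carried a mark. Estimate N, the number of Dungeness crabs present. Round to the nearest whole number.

N ≈ 4304

Lincoln-Petersen assumes M/N = R/C, so N = M·C / R.
N = (1904 × 1485) / 657 = 2827440 / 657 ≈ 4303.6 → 4304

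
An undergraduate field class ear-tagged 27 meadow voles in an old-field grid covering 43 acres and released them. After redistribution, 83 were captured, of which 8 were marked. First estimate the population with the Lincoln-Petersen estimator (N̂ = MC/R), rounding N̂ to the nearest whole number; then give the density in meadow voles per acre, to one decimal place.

density ≈ 6.5 meadow voles per acre

N̂ = 27·83/8 = 2241/8 ≈ 280.1 → 280
Density = N̂ / area = 280 / 43 ≈ 6.51 → 6.5 per acre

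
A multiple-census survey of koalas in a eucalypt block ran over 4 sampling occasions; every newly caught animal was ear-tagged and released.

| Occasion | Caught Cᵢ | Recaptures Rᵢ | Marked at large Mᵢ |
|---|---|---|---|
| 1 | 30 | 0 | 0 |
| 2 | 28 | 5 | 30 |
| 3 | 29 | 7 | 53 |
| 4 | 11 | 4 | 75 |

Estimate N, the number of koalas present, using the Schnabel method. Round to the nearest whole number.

N ≈ 200

Σ MᵢCᵢ = 0·30 + 30·28 + 53·29 + 75·11 = 0 + 840 + 1537 + 825 = 3202
Σ Rᵢ = 0 + 5 + 7 + 4 = 16
N̂ = 3202 / 16 ≈ 200.1 → 200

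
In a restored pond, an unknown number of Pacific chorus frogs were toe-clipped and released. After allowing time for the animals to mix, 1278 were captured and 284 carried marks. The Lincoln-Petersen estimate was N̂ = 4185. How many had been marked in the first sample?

From N = M·C/R: M = N·R / C = 4185·284 / 1278 = 1188540 / 1278 = 930.

M = 930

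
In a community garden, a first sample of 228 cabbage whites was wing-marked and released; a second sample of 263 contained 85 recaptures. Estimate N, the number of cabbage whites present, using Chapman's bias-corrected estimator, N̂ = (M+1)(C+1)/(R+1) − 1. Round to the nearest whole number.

N ≈ 702

N̂ = (228+1)(263+1)/(85+1) − 1 = 229·264/86 − 1
= 60456/86 − 1 ≈ 703.0 − 1 ≈ 702.0 → 702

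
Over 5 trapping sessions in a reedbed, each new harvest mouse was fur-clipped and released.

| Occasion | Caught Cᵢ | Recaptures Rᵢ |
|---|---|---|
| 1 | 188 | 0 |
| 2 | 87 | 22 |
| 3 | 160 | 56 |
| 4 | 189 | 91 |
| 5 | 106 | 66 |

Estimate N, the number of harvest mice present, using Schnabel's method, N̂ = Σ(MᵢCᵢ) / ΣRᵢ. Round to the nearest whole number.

Marked at large before each occasion: Mᵢ = Σⱼ<ᵢ (Cⱼ − Rⱼ) → M1=0, M2=188, M3=253, M4=357, M5=455
Σ MᵢCᵢ = 0·188 + 188·87 + 253·160 + 357·189 + 455·106 = 0 + 16356 + 40480 + 67473 + 48230 = 172539
Σ Rᵢ = 0 + 22 + 56 + 91 + 66 = 235
N̂ = 172539 / 235 ≈ 734.2 → 734

N ≈ 734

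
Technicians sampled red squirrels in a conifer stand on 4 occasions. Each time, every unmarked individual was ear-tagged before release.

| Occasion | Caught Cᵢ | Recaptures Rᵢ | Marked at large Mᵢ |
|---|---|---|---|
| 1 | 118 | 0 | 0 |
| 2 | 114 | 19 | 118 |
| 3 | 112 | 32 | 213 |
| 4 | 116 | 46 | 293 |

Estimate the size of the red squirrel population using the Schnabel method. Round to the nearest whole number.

Σ MᵢCᵢ = 0·118 + 118·114 + 213·112 + 293·116 = 0 + 13452 + 23856 + 33988 = 71296
Σ Rᵢ = 0 + 19 + 32 + 46 = 97
N̂ = 71296 / 97 ≈ 735.0 → 735

N ≈ 735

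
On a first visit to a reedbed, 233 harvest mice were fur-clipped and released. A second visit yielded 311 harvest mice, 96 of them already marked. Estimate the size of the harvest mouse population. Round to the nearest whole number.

N ≈ 755

The marked fraction in the recapture sample should equal the marked fraction in the population: 96/311 = 233/N.
N = (233 × 311) / 96 = 72463 / 96 ≈ 754.8 → 755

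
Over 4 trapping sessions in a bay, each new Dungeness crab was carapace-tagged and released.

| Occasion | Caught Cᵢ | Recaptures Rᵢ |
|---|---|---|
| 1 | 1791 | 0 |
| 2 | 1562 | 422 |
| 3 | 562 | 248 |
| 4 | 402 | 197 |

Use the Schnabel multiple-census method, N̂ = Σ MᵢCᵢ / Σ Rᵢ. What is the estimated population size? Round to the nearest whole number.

N ≈ 6631

Marked at large before each occasion: Mᵢ = Σⱼ<ᵢ (Cⱼ − Rⱼ) → M1=0, M2=1791, M3=2931, M4=3245
Σ MᵢCᵢ = 0·1791 + 1791·1562 + 2931·562 + 3245·402 = 0 + 2797542 + 1647222 + 1304490 = 5749254
Σ Rᵢ = 0 + 422 + 248 + 197 = 867
N̂ = 5749254 / 867 ≈ 6631.2 → 6631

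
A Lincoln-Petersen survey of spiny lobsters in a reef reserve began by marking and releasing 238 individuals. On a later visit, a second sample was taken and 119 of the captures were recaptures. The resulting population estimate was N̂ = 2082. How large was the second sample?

From N = M·C/R: C = N·R / M = 2082·119 / 238 = 247758 / 238 = 1041.

C = 1041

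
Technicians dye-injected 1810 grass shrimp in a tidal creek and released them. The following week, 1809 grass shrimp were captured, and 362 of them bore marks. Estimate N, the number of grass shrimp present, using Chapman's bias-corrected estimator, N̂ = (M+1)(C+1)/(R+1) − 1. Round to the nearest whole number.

N̂ = (1810+1)(1809+1)/(362+1) − 1 = 1811·1810/363 − 1
= 3277910/363 − 1 ≈ 9030.1 − 1 ≈ 9029.1 → 9029

N ≈ 9029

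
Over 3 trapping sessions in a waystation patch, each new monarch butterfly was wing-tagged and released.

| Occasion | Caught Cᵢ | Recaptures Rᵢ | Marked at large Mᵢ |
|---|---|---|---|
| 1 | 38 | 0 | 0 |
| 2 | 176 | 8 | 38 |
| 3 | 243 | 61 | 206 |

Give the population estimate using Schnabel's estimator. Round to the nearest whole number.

Σ MᵢCᵢ = 0·38 + 38·176 + 206·243 = 0 + 6688 + 50058 = 56746
Σ Rᵢ = 0 + 8 + 61 = 69
N̂ = 56746 / 69 ≈ 822.4 → 822

N ≈ 822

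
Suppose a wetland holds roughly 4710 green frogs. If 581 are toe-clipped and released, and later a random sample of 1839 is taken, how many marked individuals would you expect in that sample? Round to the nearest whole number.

The marked fraction of the population is 581/4710, so in a sample of 1839 expect C·(M/N) marked.
E[R] = 581 × 1839 / 4710 = 1068459 / 4710 ≈ 226.8 → 227

expected recaptures ≈ 227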